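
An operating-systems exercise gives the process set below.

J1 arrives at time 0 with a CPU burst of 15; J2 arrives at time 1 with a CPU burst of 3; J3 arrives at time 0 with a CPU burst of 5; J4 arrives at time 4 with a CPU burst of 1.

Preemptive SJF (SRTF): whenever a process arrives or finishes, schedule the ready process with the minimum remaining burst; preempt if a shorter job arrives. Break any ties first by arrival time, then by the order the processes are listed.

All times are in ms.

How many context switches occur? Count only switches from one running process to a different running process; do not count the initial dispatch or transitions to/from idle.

Schedule: | J3 0-1 | J2 1-4 | J4 4-5 | J3 5-9 | J1 9-24 |
Completion: J1=24  J2=4  J3=9  J4=5

4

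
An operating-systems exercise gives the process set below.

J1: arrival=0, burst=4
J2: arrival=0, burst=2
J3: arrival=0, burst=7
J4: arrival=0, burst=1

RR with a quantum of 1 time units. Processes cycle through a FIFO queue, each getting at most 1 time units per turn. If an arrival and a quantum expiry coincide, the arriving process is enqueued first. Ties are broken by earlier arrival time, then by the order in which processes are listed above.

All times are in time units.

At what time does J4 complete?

4

Timeline: | J1 0-1 | J2 1-2 | J3 2-3 | J4 3-4 | J1 4-5 | J2 5-6 | J3 6-7 | J1 7-8 | J3 8-9 | J1 9-10 | J3 10-14 |
Completion: J1=10  J2=6  J3=14  J4=4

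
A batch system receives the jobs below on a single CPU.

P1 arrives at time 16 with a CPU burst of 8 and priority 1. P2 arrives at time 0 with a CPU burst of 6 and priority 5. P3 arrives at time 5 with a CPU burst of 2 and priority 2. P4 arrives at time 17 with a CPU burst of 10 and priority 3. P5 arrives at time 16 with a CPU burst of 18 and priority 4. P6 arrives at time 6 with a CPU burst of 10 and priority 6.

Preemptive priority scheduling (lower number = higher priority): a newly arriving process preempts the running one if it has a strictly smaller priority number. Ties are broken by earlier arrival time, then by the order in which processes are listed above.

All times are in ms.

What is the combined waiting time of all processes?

65

Timeline: | P2 0-5 | P3 5-7 | P2 7-8 | P6 8-16 | P1 16-24 | P4 24-34 | P5 34-52 | P6 52-54 |
Completion: P1=24  P2=8  P3=7  P4=34  P5=52  P6=54
Turnaround (C−A): P1=8  P2=8  P3=2  P4=17  P5=36  P6=48
Waiting = turnaround − burst: P1=0, P2=2, P3=0, P4=7, P5=18, P6=38
Total waiting = 0 + 2 + 0 + 7 + 18 + 38 = 65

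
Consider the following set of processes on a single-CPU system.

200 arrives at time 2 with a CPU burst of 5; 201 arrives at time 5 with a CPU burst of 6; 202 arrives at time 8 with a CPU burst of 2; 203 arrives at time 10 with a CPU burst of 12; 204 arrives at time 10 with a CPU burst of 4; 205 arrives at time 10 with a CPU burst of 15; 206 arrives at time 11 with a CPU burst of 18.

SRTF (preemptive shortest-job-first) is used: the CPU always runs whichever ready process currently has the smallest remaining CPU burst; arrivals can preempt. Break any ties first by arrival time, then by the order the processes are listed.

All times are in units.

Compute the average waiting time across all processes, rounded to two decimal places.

Gantt: | idle 0-2 | 200 2-7 | 201 7-8 | 202 8-10 | 204 10-14 | 201 14-19 | 203 19-31 | 205 31-46 | 206 46-64 |
Completion: 200=7  201=19  202=10  203=31  204=14  205=46  206=64
Turnaround (C−A): 200=5  201=14  202=2  203=21  204=4  205=36  206=53
Waiting times: 200=0, 201=8, 202=0, 203=9, 204=0, 205=21, 206=35
Average waiting = (0+8+0+9+0+21+35) / 7 = 73/7 = 10.43

10.43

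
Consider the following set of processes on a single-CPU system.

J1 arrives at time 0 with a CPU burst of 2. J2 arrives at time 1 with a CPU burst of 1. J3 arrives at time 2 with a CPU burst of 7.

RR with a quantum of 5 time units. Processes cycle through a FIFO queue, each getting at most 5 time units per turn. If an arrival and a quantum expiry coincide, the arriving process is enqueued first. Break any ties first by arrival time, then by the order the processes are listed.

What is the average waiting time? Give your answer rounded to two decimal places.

Timeline: | J1 0-2 | J2 2-3 | J3 3-10 |
Completion: J1=2  J2=3  J3=10
Waiting times: J1=0, J2=1, J3=1
Average waiting = (0+1+1) / 3 = 2/3 = 0.67

0.67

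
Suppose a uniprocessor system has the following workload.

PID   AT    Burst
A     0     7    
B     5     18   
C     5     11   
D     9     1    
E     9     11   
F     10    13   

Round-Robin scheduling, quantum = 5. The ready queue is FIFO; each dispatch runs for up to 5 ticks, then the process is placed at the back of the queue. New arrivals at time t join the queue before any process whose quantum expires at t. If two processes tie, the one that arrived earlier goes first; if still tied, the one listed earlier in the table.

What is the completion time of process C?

Schedule: | A 0-5 | B 5-10 | C 10-15 | A 15-17 | D 17-18 | E 18-23 | F 23-28 | B 28-33 | C 33-38 | E 38-43 | F 43-48 | B 48-53 | C 53-54 | E 54-55 | F 55-58 | B 58-61 |
Completion: A=17  B=61  C=54  D=18  E=55  F=58
Turnaround (C−A): A=17  B=56  C=49  D=9  E=46  F=48

54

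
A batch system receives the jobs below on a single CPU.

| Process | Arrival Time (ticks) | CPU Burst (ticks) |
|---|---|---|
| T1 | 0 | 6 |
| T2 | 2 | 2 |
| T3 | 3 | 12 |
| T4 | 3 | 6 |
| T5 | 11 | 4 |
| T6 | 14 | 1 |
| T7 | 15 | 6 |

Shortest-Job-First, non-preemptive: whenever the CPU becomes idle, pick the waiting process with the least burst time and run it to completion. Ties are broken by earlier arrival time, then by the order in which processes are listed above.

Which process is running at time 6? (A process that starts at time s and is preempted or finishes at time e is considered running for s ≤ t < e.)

Schedule: | T1 0-6 | T2 6-8 | T4 8-14 | T6 14-15 | T5 15-19 | T7 19-25 | T3 25-37 |
Completion: T1=6  T2=8  T3=37  T4=14  T5=19  T6=15  T7=25
Turnaround (C−A): T1=6  T2=6  T3=34  T4=11  T5=8  T6=1  T7=10

T2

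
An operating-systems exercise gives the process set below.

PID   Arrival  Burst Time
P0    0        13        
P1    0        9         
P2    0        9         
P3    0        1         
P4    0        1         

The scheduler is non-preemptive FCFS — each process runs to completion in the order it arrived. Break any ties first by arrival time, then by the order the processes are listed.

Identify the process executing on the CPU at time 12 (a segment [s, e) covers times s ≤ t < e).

Timeline: | P0 0-13 | P1 13-22 | P2 22-31 | P3 31-32 | P4 32-33 |
Completion: P0=13  P1=22  P2=31  P3=32  P4=33

P0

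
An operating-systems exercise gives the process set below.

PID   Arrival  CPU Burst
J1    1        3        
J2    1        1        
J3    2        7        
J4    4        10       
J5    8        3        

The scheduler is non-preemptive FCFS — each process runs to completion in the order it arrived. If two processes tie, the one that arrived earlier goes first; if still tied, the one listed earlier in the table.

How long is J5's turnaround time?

Schedule: | idle 0-1 | J1 1-4 | J2 4-5 | J3 5-12 | J4 12-22 | J5 22-25 |
Completion: J1=4  J2=5  J3=12  J4=22  J5=25
Turnaround(J5) = completion − arrival = 25 − 8 = 17

17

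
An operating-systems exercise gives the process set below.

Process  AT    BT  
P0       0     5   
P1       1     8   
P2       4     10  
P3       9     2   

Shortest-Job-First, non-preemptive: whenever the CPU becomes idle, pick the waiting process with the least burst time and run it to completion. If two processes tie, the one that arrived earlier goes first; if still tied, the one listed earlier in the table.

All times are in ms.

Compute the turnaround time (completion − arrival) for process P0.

Timeline: | P0 0-5 | P1 5-13 | P3 13-15 | P2 15-25 |
Completion: P0=5  P1=13  P2=25  P3=15
Turnaround(P0) = completion − arrival = 5 − 0 = 5

5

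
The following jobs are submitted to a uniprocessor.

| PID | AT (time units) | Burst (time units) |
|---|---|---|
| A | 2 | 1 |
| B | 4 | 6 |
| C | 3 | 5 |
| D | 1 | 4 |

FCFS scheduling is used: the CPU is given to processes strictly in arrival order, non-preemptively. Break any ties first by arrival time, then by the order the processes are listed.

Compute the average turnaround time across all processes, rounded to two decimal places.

Schedule: | idle 0-1 | D 1-5 | A 5-6 | C 6-11 | B 11-17 |
Completion: A=6  B=17  C=11  D=5
Turnaround (C−A): A=4  B=13  C=8  D=4
Turnaround times: A=4, B=13, C=8, D=4
Average turnaround = (4+13+8+4) / 4 = 29/4 = 7.25

7.25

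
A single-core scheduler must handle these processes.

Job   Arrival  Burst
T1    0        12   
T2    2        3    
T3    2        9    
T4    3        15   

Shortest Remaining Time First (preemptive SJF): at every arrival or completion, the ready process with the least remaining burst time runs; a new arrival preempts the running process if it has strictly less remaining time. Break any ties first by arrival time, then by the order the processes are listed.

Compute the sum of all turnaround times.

Gantt: | T1 0-2 | T2 2-5 | T3 5-14 | T1 14-24 | T4 24-39 |
Completion: T1=24  T2=5  T3=14  T4=39
Turnaround (C−A): T1=24  T2=3  T3=12  T4=36
Turnaround = completion − arrival: T1=24, T2=3, T3=12, T4=36
Total turnaround = 24 + 3 + 12 + 36 = 75

75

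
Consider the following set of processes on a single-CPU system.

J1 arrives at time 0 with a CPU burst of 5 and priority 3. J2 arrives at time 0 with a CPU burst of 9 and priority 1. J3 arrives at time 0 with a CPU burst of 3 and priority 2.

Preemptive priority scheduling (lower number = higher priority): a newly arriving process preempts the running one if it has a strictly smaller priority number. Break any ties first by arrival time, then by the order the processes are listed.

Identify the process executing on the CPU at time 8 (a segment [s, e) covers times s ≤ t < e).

Schedule: | J2 0-9 | J3 9-12 | J1 12-17 |
Completion: J1=17  J2=9  J3=12
Turnaround (C−A): J1=17  J2=9  J3=12

J2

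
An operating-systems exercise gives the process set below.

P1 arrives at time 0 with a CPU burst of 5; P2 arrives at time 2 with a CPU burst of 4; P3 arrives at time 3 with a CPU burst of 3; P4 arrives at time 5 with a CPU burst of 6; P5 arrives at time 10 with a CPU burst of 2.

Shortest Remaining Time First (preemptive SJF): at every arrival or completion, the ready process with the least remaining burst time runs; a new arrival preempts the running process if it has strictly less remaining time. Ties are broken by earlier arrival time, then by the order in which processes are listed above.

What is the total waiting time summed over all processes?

Gantt: | P1 0-5 | P3 5-8 | P2 8-12 | P5 12-14 | P4 14-20 |
Completion: P1=5  P2=12  P3=8  P4=20  P5=14
Turnaround (C−A): P1=5  P2=10  P3=5  P4=15  P5=4
Waiting = turnaround − burst: P1=0, P2=6, P3=2, P4=9, P5=2
Total waiting = 0 + 6 + 2 + 9 + 2 = 19

19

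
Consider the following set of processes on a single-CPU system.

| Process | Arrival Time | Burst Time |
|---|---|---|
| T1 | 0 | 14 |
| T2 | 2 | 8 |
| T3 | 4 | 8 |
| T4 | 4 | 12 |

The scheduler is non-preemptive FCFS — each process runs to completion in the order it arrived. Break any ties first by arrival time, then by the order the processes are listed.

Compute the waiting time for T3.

18

Schedule: | T1 0-14 | T2 14-22 | T3 22-30 | T4 30-42 |
Completion: T1=14  T2=22  T3=30  T4=42
Waiting(T3) = turnaround − burst = 26 − 8 = 18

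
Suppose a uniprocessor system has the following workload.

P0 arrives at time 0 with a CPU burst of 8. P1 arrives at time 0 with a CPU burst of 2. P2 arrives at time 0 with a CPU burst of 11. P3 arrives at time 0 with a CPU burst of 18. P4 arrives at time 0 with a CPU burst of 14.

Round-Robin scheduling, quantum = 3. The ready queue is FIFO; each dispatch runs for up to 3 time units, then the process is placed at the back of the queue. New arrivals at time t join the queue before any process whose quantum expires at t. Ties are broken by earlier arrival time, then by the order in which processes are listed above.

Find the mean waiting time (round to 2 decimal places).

24.40

Schedule: | P0 0-3 | P1 3-5 | P2 5-8 | P3 8-11 | P4 11-14 | P0 14-17 | P2 17-20 | P3 20-23 | P4 23-26 | P0 26-28 | P2 28-31 | P3 31-34 | P4 34-37 | P2 37-39 | P3 39-42 | P4 42-45 | P3 45-48 | P4 48-50 | P3 50-53 |
Completion: P0=28  P1=5  P2=39  P3=53  P4=50
Turnaround (C−A): P0=28  P1=5  P2=39  P3=53  P4=50
Waiting times: P0=20, P1=3, P2=28, P3=35, P4=36
Average waiting = (20+3+28+35+36) / 5 = 122/5 = 24.40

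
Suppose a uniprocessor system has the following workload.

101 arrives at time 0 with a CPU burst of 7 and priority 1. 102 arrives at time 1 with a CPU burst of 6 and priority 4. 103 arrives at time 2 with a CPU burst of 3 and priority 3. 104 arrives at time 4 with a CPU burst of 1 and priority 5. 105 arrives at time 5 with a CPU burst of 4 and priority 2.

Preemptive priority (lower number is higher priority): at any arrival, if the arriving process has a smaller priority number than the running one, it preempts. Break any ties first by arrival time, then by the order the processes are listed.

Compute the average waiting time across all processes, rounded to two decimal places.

Gantt: | 101 0-7 | 105 7-11 | 103 11-14 | 102 14-20 | 104 20-21 |
Completion: 101=7  102=20  103=14  104=21  105=11
Turnaround (C−A): 101=7  102=19  103=12  104=17  105=6
Waiting times: 101=0, 102=13, 103=9, 104=16, 105=2
Average waiting = (0+13+9+16+2) / 5 = 40/5 = 8.00

8.00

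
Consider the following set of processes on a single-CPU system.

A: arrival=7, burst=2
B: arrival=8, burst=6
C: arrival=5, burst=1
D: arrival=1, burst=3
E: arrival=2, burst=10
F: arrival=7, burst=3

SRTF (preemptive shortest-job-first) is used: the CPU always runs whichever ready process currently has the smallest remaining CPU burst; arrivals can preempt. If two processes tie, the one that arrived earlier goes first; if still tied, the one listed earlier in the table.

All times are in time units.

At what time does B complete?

Gantt: | idle 0-1 | D 1-4 | E 4-5 | C 5-6 | E 6-7 | A 7-9 | F 9-12 | B 12-18 | E 18-26 |
Completion: A=9  B=18  C=6  D=4  E=26  F=12
Turnaround (C−A): A=2  B=10  C=1  D=3  E=24  F=5

18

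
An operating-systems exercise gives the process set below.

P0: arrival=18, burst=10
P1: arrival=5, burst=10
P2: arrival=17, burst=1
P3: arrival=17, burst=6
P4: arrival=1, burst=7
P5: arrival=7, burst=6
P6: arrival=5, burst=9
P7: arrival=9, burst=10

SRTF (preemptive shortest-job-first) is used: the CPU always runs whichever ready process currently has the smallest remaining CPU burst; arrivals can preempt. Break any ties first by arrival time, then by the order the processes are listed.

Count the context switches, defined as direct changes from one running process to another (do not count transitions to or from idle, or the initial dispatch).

Schedule: | idle 0-1 | P4 1-8 | P5 8-14 | P6 14-17 | P2 17-18 | P6 18-24 | P3 24-30 | P1 30-40 | P7 40-50 | P0 50-60 |
Completion: P0=60  P1=40  P2=18  P3=30  P4=8  P5=14  P6=24  P7=50
Turnaround (C−A): P0=42  P1=35  P2=1  P3=13  P4=7  P5=7  P6=19  P7=41

8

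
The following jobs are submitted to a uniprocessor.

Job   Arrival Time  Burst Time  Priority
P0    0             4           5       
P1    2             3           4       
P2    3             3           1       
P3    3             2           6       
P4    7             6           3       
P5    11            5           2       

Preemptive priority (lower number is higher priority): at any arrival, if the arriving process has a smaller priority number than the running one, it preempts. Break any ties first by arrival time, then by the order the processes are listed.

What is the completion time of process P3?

23

Timeline: | P0 0-2 | P1 2-3 | P2 3-6 | P1 6-7 | P4 7-11 | P5 11-16 | P4 16-18 | P1 18-19 | P0 19-21 | P3 21-23 |
Completion: P0=21  P1=19  P2=6  P3=23  P4=18  P5=16
Turnaround (C−A): P0=21  P1=17  P2=3  P3=20  P4=11  P5=5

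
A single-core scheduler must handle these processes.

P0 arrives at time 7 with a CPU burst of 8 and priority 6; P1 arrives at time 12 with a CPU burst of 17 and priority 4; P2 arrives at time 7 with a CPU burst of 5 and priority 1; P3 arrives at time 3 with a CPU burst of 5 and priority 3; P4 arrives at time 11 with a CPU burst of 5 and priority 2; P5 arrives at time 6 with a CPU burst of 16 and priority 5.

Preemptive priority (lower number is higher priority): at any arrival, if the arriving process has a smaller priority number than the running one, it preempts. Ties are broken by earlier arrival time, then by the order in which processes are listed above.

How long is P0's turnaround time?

52

Schedule: | idle 0-3 | P3 3-7 | P2 7-12 | P4 12-17 | P3 17-18 | P1 18-35 | P5 35-51 | P0 51-59 |
Completion: P0=59  P1=35  P2=12  P3=18  P4=17  P5=51
Turnaround (C−A): P0=52  P1=23  P2=5  P3=15  P4=6  P5=45
Turnaround(P0) = completion − arrival = 59 − 7 = 52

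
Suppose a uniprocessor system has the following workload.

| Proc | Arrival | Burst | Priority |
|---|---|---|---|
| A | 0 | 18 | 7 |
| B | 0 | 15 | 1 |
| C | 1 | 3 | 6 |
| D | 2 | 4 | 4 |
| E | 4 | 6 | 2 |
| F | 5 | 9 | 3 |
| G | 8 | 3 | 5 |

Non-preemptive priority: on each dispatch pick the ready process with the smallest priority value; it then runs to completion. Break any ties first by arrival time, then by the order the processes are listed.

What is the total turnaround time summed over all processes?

Gantt: | B 0-15 | E 15-21 | F 21-30 | D 30-34 | G 34-37 | C 37-40 | A 40-58 |
Completion: A=58  B=15  C=40  D=34  E=21  F=30  G=37
Turnaround = completion − arrival: A=58, B=15, C=39, D=32, E=17, F=25, G=29
Total turnaround = 58 + 15 + 39 + 32 + 17 + 25 + 29 = 215

215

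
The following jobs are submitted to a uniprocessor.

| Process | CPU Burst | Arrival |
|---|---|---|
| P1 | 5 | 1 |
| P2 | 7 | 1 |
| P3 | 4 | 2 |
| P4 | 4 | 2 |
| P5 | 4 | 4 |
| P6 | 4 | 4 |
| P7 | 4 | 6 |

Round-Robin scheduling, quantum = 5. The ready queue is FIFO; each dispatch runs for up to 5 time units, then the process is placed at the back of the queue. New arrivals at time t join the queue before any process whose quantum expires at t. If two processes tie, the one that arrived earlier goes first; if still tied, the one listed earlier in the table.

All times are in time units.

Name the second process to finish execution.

Timeline: | idle 0-1 | P1 1-6 | P2 6-11 | P3 11-15 | P4 15-19 | P5 19-23 | P6 23-27 | P7 27-31 | P2 31-33 |
Completion: P1=6  P2=33  P3=15  P4=19  P5=23  P6=27  P7=31
Turnaround (C−A): P1=5  P2=32  P3=13  P4=17  P5=19  P6=23  P7=25
Finish order: P1 → P3 → P4 → P5 → P6 → P7 → P2

P3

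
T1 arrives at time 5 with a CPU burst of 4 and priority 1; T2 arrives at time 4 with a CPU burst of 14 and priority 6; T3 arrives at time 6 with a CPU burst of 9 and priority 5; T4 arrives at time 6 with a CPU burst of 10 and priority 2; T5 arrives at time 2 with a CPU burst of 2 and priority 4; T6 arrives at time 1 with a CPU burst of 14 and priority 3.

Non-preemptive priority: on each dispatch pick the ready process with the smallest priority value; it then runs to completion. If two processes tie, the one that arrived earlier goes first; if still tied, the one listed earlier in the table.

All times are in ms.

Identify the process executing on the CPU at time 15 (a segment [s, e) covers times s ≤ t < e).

Gantt: | idle 0-1 | T6 1-15 | T1 15-19 | T4 19-29 | T5 29-31 | T3 31-40 | T2 40-54 |
Completion: T1=19  T2=54  T3=40  T4=29  T5=31  T6=15

T1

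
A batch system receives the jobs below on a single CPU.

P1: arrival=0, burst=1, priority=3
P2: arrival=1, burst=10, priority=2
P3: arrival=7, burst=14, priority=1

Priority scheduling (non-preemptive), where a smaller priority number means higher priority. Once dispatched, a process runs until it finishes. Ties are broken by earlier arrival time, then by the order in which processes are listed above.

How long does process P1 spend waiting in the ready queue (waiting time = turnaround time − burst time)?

0

Timeline: | P1 0-1 | P2 1-11 | P3 11-25 |
Completion: P1=1  P2=11  P3=25
Turnaround (C−A): P1=1  P2=10  P3=18
Waiting(P1) = turnaround − burst = 1 − 1 = 0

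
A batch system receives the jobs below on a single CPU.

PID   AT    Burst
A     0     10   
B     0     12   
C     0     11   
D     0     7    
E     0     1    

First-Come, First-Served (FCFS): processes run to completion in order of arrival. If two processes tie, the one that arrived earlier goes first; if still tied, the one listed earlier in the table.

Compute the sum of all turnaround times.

146

Timeline: | A 0-10 | B 10-22 | C 22-33 | D 33-40 | E 40-41 |
Completion: A=10  B=22  C=33  D=40  E=41
Turnaround (C−A): A=10  B=22  C=33  D=40  E=41
Turnaround = completion − arrival: A=10, B=22, C=33, D=40, E=41
Total turnaround = 10 + 22 + 33 + 40 + 41 = 146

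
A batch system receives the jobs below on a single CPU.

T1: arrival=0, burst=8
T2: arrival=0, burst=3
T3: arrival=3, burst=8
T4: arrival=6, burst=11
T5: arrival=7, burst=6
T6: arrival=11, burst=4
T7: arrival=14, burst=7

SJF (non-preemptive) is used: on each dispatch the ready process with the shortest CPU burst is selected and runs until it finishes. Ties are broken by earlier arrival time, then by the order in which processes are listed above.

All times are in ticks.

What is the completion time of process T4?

47

Gantt: | T2 0-3 | T1 3-11 | T6 11-15 | T5 15-21 | T7 21-28 | T3 28-36 | T4 36-47 |
Completion: T1=11  T2=3  T3=36  T4=47  T5=21  T6=15  T7=28
Turnaround (C−A): T1=11  T2=3  T3=33  T4=41  T5=14  T6=4  T7=14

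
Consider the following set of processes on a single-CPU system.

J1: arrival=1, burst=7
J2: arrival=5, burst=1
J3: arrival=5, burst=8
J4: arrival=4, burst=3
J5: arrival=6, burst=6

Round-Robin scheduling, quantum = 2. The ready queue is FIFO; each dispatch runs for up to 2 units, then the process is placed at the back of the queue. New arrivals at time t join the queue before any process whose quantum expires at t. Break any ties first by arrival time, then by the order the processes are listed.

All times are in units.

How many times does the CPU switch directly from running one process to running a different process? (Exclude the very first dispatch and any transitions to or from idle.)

Gantt: | idle 0-1 | J1 1-5 | J4 5-7 | J2 7-8 | J3 8-10 | J1 10-12 | J5 12-14 | J4 14-15 | J3 15-17 | J1 17-18 | J5 18-20 | J3 20-22 | J5 22-24 | J3 24-26 |
Completion: J1=18  J2=8  J3=26  J4=15  J5=24
Turnaround (C−A): J1=17  J2=3  J3=21  J4=11  J5=18

12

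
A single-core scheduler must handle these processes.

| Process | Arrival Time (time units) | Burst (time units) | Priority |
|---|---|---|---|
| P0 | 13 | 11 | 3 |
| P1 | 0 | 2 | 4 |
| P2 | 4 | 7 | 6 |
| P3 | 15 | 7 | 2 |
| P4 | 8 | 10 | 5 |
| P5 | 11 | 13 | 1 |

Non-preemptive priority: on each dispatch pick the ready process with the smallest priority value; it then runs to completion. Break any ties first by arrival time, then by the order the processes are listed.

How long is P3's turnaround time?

16

Gantt: | P1 0-2 | idle 2-4 | P2 4-11 | P5 11-24 | P3 24-31 | P0 31-42 | P4 42-52 |
Completion: P0=42  P1=2  P2=11  P3=31  P4=52  P5=24
Turnaround(P3) = completion − arrival = 31 − 15 = 16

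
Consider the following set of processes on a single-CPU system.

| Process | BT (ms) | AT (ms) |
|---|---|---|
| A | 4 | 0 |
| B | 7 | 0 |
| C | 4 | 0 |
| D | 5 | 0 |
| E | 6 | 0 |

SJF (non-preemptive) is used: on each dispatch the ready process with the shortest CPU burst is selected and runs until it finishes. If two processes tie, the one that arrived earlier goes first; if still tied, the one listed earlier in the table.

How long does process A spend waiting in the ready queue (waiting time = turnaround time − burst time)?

Schedule: | A 0-4 | C 4-8 | D 8-13 | E 13-19 | B 19-26 |
Completion: A=4  B=26  C=8  D=13  E=19
Waiting(A) = turnaround − burst = 4 − 4 = 0

0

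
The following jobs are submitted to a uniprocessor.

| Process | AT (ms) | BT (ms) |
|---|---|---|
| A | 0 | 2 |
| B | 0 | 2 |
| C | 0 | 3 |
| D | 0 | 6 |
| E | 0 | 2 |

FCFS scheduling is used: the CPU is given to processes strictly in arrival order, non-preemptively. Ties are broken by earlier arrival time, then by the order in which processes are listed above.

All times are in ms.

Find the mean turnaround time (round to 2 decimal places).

8.20

Schedule: | A 0-2 | B 2-4 | C 4-7 | D 7-13 | E 13-15 |
Completion: A=2  B=4  C=7  D=13  E=15
Turnaround (C−A): A=2  B=4  C=7  D=13  E=15
Turnaround times: A=2, B=4, C=7, D=13, E=15
Average turnaround = (2+4+7+13+15) / 5 = 41/5 = 8.20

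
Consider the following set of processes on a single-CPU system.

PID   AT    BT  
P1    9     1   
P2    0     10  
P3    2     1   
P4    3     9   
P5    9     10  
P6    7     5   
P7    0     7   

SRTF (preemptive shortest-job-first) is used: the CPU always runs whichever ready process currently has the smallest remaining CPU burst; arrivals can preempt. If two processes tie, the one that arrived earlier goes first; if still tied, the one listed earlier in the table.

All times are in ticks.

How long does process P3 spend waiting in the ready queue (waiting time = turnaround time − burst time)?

Gantt: | P7 0-2 | P3 2-3 | P7 3-8 | P6 8-9 | P1 9-10 | P6 10-14 | P4 14-23 | P2 23-33 | P5 33-43 |
Completion: P1=10  P2=33  P3=3  P4=23  P5=43  P6=14  P7=8
Waiting(P3) = turnaround − burst = 1 − 1 = 0

0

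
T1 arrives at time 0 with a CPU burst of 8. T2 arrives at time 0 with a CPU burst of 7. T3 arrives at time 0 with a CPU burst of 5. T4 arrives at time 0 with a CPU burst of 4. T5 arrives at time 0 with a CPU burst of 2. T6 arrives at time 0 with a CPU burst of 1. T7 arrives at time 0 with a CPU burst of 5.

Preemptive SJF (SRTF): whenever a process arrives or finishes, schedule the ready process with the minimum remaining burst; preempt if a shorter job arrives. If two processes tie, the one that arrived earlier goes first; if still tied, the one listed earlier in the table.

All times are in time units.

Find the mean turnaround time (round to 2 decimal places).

Schedule: | T6 0-1 | T5 1-3 | T4 3-7 | T3 7-12 | T7 12-17 | T2 17-24 | T1 24-32 |
Completion: T1=32  T2=24  T3=12  T4=7  T5=3  T6=1  T7=17
Turnaround (C−A): T1=32  T2=24  T3=12  T4=7  T5=3  T6=1  T7=17
Turnaround times: T1=32, T2=24, T3=12, T4=7, T5=3, T6=1, T7=17
Average turnaround = (32+24+12+7+3+1+17) / 7 = 96/7 = 13.71

13.71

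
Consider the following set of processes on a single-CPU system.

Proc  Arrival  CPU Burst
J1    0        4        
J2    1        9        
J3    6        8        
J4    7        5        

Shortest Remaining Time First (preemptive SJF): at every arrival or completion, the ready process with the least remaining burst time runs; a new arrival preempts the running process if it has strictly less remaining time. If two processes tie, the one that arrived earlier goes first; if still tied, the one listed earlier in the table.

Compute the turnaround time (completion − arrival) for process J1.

4

Timeline: | J1 0-4 | J2 4-7 | J4 7-12 | J2 12-18 | J3 18-26 |
Completion: J1=4  J2=18  J3=26  J4=12
Turnaround(J1) = completion − arrival = 4 − 0 = 4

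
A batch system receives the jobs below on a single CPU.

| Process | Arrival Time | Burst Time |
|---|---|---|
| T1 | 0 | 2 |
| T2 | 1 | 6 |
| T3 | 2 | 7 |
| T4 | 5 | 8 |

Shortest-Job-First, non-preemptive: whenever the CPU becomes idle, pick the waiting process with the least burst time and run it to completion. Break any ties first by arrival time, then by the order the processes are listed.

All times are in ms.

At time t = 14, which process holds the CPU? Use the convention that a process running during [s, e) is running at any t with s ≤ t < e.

T3

Timeline: | T1 0-2 | T2 2-8 | T3 8-15 | T4 15-23 |
Completion: T1=2  T2=8  T3=15  T4=23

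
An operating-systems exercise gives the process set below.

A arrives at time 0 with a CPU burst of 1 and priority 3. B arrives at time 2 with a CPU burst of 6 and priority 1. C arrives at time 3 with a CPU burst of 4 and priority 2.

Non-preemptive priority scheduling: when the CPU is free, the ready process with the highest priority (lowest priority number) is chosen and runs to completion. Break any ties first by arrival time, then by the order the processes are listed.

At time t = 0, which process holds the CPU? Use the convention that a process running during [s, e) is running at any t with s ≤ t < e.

A

Timeline: | A 0-1 | idle 1-2 | B 2-8 | C 8-12 |
Completion: A=1  B=8  C=12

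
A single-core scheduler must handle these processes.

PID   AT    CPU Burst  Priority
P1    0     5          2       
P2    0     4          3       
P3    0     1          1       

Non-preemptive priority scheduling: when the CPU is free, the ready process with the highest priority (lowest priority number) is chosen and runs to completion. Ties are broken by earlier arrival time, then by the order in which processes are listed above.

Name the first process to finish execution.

Timeline: | P3 0-1 | P1 1-6 | P2 6-10 |
Completion: P1=6  P2=10  P3=1
Turnaround (C−A): P1=6  P2=10  P3=1
Finish order: P3 → P1 → P2

P3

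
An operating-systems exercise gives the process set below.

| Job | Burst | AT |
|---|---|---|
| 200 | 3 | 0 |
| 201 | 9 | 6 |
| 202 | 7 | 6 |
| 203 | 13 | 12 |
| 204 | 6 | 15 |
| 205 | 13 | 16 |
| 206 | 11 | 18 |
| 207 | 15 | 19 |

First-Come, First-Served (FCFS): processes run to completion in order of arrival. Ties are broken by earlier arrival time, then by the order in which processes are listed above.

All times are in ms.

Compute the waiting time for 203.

Gantt: | 200 0-3 | idle 3-6 | 201 6-15 | 202 15-22 | 203 22-35 | 204 35-41 | 205 41-54 | 206 54-65 | 207 65-80 |
Completion: 200=3  201=15  202=22  203=35  204=41  205=54  206=65  207=80
Waiting(203) = turnaround − burst = 23 − 13 = 10

10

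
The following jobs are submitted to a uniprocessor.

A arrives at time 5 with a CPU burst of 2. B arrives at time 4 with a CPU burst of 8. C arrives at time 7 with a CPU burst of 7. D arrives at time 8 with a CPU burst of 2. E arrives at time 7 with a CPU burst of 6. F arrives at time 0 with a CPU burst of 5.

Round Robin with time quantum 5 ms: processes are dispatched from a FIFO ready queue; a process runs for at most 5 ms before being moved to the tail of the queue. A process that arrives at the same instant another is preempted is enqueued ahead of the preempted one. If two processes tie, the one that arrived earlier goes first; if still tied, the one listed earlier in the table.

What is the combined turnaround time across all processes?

96

Schedule: | F 0-5 | B 5-10 | A 10-12 | C 12-17 | E 17-22 | D 22-24 | B 24-27 | C 27-29 | E 29-30 |
Completion: A=12  B=27  C=29  D=24  E=30  F=5
Turnaround (C−A): A=7  B=23  C=22  D=16  E=23  F=5
Turnaround = completion − arrival: A=7, B=23, C=22, D=16, E=23, F=5
Total turnaround = 7 + 23 + 22 + 16 + 23 + 5 = 96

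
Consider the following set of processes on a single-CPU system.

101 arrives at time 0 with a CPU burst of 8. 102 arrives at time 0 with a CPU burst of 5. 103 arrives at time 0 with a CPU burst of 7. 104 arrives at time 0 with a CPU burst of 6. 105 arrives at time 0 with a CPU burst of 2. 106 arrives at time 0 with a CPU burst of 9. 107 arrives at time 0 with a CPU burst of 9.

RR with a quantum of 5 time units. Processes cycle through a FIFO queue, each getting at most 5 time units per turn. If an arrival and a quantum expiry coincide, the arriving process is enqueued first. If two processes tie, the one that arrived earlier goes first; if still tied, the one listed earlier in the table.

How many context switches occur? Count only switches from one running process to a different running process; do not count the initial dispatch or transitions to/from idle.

Timeline: | 101 0-5 | 102 5-10 | 103 10-15 | 104 15-20 | 105 20-22 | 106 22-27 | 107 27-32 | 101 32-35 | 103 35-37 | 104 37-38 | 106 38-42 | 107 42-46 |
Completion: 101=35  102=10  103=37  104=38  105=22  106=42  107=46
Turnaround (C−A): 101=35  102=10  103=37  104=38  105=22  106=42  107=46

11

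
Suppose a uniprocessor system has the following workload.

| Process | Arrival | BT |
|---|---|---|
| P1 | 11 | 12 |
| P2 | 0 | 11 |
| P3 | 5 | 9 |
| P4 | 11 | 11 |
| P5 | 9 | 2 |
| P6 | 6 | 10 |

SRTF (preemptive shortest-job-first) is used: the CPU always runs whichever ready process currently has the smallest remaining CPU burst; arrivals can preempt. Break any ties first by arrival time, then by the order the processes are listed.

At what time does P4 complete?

Schedule: | P2 0-11 | P5 11-13 | P3 13-22 | P6 22-32 | P4 32-43 | P1 43-55 |
Completion: P1=55  P2=11  P3=22  P4=43  P5=13  P6=32
Turnaround (C−A): P1=44  P2=11  P3=17  P4=32  P5=4  P6=26

43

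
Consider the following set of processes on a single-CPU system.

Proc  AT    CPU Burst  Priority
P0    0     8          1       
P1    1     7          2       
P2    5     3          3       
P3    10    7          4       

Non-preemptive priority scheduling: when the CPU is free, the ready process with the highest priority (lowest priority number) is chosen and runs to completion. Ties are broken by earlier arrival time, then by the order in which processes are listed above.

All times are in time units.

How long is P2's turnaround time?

13

Timeline: | P0 0-8 | P1 8-15 | P2 15-18 | P3 18-25 |
Completion: P0=8  P1=15  P2=18  P3=25
Turnaround (C−A): P0=8  P1=14  P2=13  P3=15
Turnaround(P2) = completion − arrival = 18 − 5 = 13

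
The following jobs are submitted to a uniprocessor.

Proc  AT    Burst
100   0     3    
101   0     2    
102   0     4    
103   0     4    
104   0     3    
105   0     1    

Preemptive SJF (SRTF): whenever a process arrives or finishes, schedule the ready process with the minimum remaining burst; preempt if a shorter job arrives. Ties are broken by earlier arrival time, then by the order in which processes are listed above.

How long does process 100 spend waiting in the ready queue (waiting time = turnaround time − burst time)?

Gantt: | 105 0-1 | 101 1-3 | 100 3-6 | 104 6-9 | 102 9-13 | 103 13-17 |
Completion: 100=6  101=3  102=13  103=17  104=9  105=1
Waiting(100) = turnaround − burst = 6 − 3 = 3

3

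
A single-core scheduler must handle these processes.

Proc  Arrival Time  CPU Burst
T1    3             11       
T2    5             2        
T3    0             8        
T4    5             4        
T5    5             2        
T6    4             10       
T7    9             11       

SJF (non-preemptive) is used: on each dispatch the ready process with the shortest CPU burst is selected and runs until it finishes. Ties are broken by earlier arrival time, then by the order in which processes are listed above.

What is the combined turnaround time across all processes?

126

Gantt: | T3 0-8 | T2 8-10 | T5 10-12 | T4 12-16 | T6 16-26 | T1 26-37 | T7 37-48 |
Completion: T1=37  T2=10  T3=8  T4=16  T5=12  T6=26  T7=48
Turnaround (C−A): T1=34  T2=5  T3=8  T4=11  T5=7  T6=22  T7=39
Turnaround = completion − arrival: T1=34, T2=5, T3=8, T4=11, T5=7, T6=22, T7=39
Total turnaround = 34 + 5 + 8 + 11 + 7 + 22 + 39 = 126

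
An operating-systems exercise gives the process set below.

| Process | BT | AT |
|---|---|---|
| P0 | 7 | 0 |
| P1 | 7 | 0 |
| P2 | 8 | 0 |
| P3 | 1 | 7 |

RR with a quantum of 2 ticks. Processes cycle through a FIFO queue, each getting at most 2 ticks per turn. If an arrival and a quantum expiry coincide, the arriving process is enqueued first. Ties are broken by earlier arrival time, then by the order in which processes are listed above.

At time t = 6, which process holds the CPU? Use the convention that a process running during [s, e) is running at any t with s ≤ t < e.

P0

Schedule: | P0 0-2 | P1 2-4 | P2 4-6 | P0 6-8 | P1 8-10 | P2 10-12 | P3 12-13 | P0 13-15 | P1 15-17 | P2 17-19 | P0 19-20 | P1 20-21 | P2 21-23 |
Completion: P0=20  P1=21  P2=23  P3=13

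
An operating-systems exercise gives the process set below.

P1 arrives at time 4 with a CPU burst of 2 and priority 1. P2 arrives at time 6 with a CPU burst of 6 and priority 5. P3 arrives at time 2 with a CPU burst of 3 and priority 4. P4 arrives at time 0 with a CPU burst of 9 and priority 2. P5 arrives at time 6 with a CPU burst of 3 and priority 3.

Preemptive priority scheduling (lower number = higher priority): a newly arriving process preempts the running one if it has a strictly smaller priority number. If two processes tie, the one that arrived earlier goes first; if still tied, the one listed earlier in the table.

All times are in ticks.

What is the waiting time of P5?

5

Gantt: | P4 0-4 | P1 4-6 | P4 6-11 | P5 11-14 | P3 14-17 | P2 17-23 |
Completion: P1=6  P2=23  P3=17  P4=11  P5=14
Waiting(P5) = turnaround − burst = 8 − 3 = 5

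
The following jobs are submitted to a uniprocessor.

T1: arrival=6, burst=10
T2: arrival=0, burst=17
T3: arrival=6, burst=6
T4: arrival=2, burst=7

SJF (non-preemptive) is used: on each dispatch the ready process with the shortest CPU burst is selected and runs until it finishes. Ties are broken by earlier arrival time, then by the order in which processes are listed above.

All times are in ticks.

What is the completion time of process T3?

23

Schedule: | T2 0-17 | T3 17-23 | T4 23-30 | T1 30-40 |
Completion: T1=40  T2=17  T3=23  T4=30
Turnaround (C−A): T1=34  T2=17  T3=17  T4=28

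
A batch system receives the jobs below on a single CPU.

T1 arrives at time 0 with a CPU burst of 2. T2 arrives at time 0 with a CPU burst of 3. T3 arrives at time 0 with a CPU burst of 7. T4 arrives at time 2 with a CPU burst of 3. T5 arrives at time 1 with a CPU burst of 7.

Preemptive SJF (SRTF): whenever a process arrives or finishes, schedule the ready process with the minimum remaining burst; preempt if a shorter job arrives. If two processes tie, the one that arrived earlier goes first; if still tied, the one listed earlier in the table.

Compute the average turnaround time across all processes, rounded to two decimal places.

Timeline: | T1 0-2 | T2 2-5 | T4 5-8 | T3 8-15 | T5 15-22 |
Completion: T1=2  T2=5  T3=15  T4=8  T5=22
Turnaround (C−A): T1=2  T2=5  T3=15  T4=6  T5=21
Turnaround times: T1=2, T2=5, T3=15, T4=6, T5=21
Average turnaround = (2+5+15+6+21) / 5 = 49/5 = 9.80

9.80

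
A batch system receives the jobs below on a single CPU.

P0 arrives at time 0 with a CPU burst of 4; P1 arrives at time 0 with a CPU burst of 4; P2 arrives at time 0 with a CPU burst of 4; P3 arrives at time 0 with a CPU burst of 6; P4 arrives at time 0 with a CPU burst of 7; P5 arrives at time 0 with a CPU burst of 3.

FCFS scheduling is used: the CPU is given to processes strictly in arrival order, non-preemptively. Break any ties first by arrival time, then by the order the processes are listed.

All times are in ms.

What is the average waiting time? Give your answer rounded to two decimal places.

Timeline: | P0 0-4 | P1 4-8 | P2 8-12 | P3 12-18 | P4 18-25 | P5 25-28 |
Completion: P0=4  P1=8  P2=12  P3=18  P4=25  P5=28
Turnaround (C−A): P0=4  P1=8  P2=12  P3=18  P4=25  P5=28
Waiting times: P0=0, P1=4, P2=8, P3=12, P4=18, P5=25
Average waiting = (0+4+8+12+18+25) / 6 = 67/6 = 11.17

11.17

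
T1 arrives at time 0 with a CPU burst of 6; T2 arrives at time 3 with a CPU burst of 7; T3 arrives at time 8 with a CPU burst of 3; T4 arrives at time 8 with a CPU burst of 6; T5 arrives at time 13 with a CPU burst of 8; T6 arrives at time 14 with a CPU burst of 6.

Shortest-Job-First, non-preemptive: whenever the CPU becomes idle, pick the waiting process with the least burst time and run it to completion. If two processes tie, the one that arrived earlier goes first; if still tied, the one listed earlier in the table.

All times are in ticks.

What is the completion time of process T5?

Timeline: | T1 0-6 | T2 6-13 | T3 13-16 | T4 16-22 | T6 22-28 | T5 28-36 |
Completion: T1=6  T2=13  T3=16  T4=22  T5=36  T6=28
Turnaround (C−A): T1=6  T2=10  T3=8  T4=14  T5=23  T6=14

36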